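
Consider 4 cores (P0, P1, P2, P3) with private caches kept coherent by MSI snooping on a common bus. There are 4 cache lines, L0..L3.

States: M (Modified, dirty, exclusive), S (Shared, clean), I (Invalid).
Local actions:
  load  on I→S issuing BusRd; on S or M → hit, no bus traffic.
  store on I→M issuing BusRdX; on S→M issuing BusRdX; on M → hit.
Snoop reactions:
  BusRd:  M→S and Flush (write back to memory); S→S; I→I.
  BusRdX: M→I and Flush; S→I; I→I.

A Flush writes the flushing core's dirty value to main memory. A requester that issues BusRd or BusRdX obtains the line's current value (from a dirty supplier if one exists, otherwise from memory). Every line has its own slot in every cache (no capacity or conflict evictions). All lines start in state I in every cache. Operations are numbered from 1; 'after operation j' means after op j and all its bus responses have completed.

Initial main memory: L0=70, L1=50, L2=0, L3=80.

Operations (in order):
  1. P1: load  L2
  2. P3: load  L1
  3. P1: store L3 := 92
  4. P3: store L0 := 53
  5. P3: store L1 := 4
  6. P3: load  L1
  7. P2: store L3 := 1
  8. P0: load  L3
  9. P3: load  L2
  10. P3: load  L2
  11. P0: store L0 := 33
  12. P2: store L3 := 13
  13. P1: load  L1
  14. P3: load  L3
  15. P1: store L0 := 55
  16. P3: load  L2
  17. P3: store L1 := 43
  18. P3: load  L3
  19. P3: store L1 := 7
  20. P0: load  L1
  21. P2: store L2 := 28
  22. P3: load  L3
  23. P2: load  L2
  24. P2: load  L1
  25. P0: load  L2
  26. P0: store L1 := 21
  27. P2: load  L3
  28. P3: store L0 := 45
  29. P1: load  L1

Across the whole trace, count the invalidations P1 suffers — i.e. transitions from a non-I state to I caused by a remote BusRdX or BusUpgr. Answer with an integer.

  op1 P1: load  L2 → I/S/I/I on L2; bus BusRd; mem=0
  op2 P3: load  L1 → I/I/I/S on L1; bus BusRd; mem=50
  op3 P1: store L3 := 92 → I/M/I/I on L3; bus BusRdX; mem=80
  op4 P3: store L0 := 53 → I/I/I/M on L0; bus BusRdX; mem=70
  op5 P3: store L1 := 4 → I/I/I/M on L1; bus BusRdX; mem=50
  op6 P3: load  L1 → I/I/I/M on L1; bus (none); mem=50
  op7 P2: store L3 := 1 → I/I/M/I on L3; bus BusRdX Flush; mem=92
  op8 P0: load  L3 → S/I/S/I on L3; bus BusRd Flush; mem=1
  op9 P3: load  L2 → I/S/I/S on L2; bus BusRd; mem=0
  op10 P3: load  L2 → I/S/I/S on L2; bus (none); mem=0
  op11 P0: store L0 := 33 → M/I/I/I on L0; bus BusRdX Flush; mem=53
  op12 P2: store L3 := 13 → I/I/M/I on L3; bus BusRdX; mem=1
  op13 P1: load  L1 → I/S/I/S on L1; bus BusRd Flush; mem=4
  op14 P3: load  L3 → I/I/S/S on L3; bus BusRd Flush; mem=13
  op15 P1: store L0 := 55 → I/M/I/I on L0; bus BusRdX Flush; mem=33
  op16 P3: load  L2 → I/S/I/S on L2; bus (none); mem=0
  op17 P3: store L1 := 43 → I/I/I/M on L1; bus BusRdX; mem=4
  op18 P3: load  L3 → I/I/S/S on L3; bus (none); mem=13
  op19 P3: store L1 := 7 → I/I/I/M on L1; bus (none); mem=4
  op20 P0: load  L1 → S/I/I/S on L1; bus BusRd Flush; mem=7
  op21 P2: store L2 := 28 → I/I/M/I on L2; bus BusRdX; mem=0
  op22 P3: load  L3 → I/I/S/S on L3; bus (none); mem=13
  op23 P2: load  L2 → I/I/M/I on L2; bus (none); mem=0
  op24 P2: load  L1 → S/I/S/S on L1; bus BusRd; mem=7
  op25 P0: load  L2 → S/I/S/I on L2; bus BusRd Flush; mem=28
  op26 P0: store L1 := 21 → M/I/I/I on L1; bus BusRdX; mem=7
  op27 P2: load  L3 → I/I/S/S on L3; bus (none); mem=13
  op28 P3: store L0 := 45 → I/I/I/M on L0; bus BusRdX Flush; mem=55
  op29 P1: load  L1 → S/S/I/I on L1; bus BusRd Flush; mem=21

invalidations = 4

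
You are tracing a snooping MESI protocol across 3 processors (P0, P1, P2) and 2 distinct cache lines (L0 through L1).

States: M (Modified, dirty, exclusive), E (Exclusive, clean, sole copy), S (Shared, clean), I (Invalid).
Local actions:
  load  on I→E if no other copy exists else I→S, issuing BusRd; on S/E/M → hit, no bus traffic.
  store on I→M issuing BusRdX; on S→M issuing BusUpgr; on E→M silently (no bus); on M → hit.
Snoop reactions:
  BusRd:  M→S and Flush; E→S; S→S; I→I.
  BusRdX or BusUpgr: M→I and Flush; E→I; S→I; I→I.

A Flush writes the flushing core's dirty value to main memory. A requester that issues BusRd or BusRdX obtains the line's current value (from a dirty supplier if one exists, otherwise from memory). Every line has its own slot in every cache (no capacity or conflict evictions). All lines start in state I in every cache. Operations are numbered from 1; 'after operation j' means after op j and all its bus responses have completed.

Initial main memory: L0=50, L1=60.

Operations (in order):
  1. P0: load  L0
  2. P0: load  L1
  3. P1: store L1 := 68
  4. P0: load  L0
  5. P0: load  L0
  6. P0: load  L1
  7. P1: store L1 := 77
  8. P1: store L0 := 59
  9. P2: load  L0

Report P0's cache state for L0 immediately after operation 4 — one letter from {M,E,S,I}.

  op1 P0: load  L0 → E/I/I on L0; bus BusRd; mem=50
  op2 P0: load  L1 → E/I/I on L1; bus BusRd; mem=60
  op3 P1: store L1 := 68 → I/M/I on L1; bus BusRdX; mem=60
  op4 P0: load  L0 → E/I/I on L0; bus (none); mem=50
  op5 P0: load  L0 → E/I/I on L0; bus (none); mem=50
  op6 P0: load  L1 → S/S/I on L1; bus BusRd Flush; mem=68
  op7 P1: store L1 := 77 → I/M/I on L1; bus BusUpgr; mem=68
  op8 P1: store L0 := 59 → I/M/I on L0; bus BusRdX; mem=50
  op9 P2: load  L0 → I/S/S on L0; bus BusRd Flush; mem=59

state = E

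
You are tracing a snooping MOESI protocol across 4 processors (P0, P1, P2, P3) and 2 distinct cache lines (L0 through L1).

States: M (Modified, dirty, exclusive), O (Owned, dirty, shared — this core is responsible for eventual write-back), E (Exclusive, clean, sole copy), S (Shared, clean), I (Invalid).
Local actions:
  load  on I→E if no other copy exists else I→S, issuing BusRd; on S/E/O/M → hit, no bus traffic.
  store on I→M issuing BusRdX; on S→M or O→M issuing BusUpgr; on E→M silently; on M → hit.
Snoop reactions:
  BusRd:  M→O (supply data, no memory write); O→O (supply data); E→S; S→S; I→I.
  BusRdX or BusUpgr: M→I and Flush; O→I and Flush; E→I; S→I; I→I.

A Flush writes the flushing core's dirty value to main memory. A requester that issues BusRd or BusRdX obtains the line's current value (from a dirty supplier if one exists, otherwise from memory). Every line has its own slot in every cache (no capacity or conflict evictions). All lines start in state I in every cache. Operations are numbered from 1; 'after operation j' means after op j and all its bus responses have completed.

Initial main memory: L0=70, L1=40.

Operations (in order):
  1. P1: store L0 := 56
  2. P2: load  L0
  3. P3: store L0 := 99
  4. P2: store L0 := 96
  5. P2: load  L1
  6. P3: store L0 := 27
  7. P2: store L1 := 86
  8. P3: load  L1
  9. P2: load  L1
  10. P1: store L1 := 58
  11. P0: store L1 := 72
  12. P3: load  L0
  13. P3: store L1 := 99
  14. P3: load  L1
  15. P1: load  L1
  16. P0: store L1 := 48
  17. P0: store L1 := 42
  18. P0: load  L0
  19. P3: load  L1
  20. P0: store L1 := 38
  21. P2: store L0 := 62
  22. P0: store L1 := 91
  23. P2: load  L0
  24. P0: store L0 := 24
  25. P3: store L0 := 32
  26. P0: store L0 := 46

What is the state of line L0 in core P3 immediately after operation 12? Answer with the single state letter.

state = M

[1] P1: store L0 := 56 | P0:I, P1:M(56), P2:I, P3:I | bus: BusRdX
[2] P2: load  L0 | P0:I, P1:O(56), P2:S(56), P3:I | bus: BusRd
[3] P3: store L0 := 99 | P0:I, P1:I, P2:I, P3:M(99) | bus: BusRdX,Flush
[4] P2: store L0 := 96 | P0:I, P1:I, P2:M(96), P3:I | bus: BusRdX,Flush
[5] P2: load  L1 | P0:I, P1:I, P2:E(40), P3:I | bus: BusRd
[6] P3: store L0 := 27 | P0:I, P1:I, P2:I, P3:M(27) | bus: BusRdX,Flush
[7] P2: store L1 := 86 | P0:I, P1:I, P2:M(86), P3:I | bus: none
[8] P3: load  L1 | P0:I, P1:I, P2:O(86), P3:S(86) | bus: BusRd
[9] P2: load  L1 | P0:I, P1:I, P2:O(86), P3:S(86) | bus: none
[10] P1: store L1 := 58 | P0:I, P1:M(58), P2:I, P3:I | bus: BusRdX,Flush
[11] P0: store L1 := 72 | P0:M(72), P1:I, P2:I, P3:I | bus: BusRdX,Flush
[12] P3: load  L0 | P0:I, P1:I, P2:I, P3:M(27) | bus: none
[13] P3: store L1 := 99 | P0:I, P1:I, P2:I, P3:M(99) | bus: BusRdX,Flush
[14] P3: load  L1 | P0:I, P1:I, P2:I, P3:M(99) | bus: none
[15] P1: load  L1 | P0:I, P1:S(99), P2:I, P3:O(99) | bus: BusRd
[16] P0: store L1 := 48 | P0:M(48), P1:I, P2:I, P3:I | bus: BusRdX,Flush
[17] P0: store L1 := 42 | P0:M(42), P1:I, P2:I, P3:I | bus: none
[18] P0: load  L0 | P0:S(27), P1:I, P2:I, P3:O(27) | bus: BusRd
[19] P3: load  L1 | P0:O(42), P1:I, P2:I, P3:S(42) | bus: BusRd
[20] P0: store L1 := 38 | P0:M(38), P1:I, P2:I, P3:I | bus: BusUpgr
[21] P2: store L0 := 62 | P0:I, P1:I, P2:M(62), P3:I | bus: BusRdX,Flush
[22] P0: store L1 := 91 | P0:M(91), P1:I, P2:I, P3:I | bus: none
[23] P2: load  L0 | P0:I, P1:I, P2:M(62), P3:I | bus: none
[24] P0: store L0 := 24 | P0:M(24), P1:I, P2:I, P3:I | bus: BusRdX,Flush
[25] P3: store L0 := 32 | P0:I, P1:I, P2:I, P3:M(32) | bus: BusRdX,Flush
[26] P0: store L0 := 46 | P0:M(46), P1:I, P2:I, P3:I | bus: BusRdX,Flush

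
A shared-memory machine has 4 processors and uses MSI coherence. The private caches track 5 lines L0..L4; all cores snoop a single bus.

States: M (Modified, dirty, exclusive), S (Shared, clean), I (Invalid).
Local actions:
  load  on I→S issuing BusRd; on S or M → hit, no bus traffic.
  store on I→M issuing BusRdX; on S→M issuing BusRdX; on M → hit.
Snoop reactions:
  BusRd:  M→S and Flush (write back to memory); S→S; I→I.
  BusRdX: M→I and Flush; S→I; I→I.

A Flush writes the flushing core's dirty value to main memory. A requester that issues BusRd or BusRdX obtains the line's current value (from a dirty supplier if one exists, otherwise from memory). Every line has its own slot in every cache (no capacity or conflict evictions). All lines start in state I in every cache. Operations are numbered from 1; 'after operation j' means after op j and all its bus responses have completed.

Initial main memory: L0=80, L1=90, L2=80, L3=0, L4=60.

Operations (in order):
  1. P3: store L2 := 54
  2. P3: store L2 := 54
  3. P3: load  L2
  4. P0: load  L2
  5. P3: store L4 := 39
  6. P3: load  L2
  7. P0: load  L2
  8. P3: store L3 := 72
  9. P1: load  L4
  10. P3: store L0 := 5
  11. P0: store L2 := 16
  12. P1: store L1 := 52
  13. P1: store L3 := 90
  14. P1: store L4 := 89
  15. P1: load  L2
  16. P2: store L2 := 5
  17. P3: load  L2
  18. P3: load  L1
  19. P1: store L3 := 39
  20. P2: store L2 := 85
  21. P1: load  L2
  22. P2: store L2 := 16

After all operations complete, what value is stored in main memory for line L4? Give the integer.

memory[L4] = 39

  op1 P3: store L2 := 54 → I/I/I/M on L2; bus BusRdX; mem=80
  op2 P3: store L2 := 54 → I/I/I/M on L2; bus (none); mem=80
  op3 P3: load  L2 → I/I/I/M on L2; bus (none); mem=80
  op4 P0: load  L2 → S/I/I/S on L2; bus BusRd Flush; mem=54
  op5 P3: store L4 := 39 → I/I/I/M on L4; bus BusRdX; mem=60
  op6 P3: load  L2 → S/I/I/S on L2; bus (none); mem=54
  op7 P0: load  L2 → S/I/I/S on L2; bus (none); mem=54
  op8 P3: store L3 := 72 → I/I/I/M on L3; bus BusRdX; mem=0
  op9 P1: load  L4 → I/S/I/S on L4; bus BusRd Flush; mem=39
  op10 P3: store L0 := 5 → I/I/I/M on L0; bus BusRdX; mem=80
  op11 P0: store L2 := 16 → M/I/I/I on L2; bus BusRdX; mem=54
  op12 P1: store L1 := 52 → I/M/I/I on L1; bus BusRdX; mem=90
  op13 P1: store L3 := 90 → I/M/I/I on L3; bus BusRdX Flush; mem=72
  op14 P1: store L4 := 89 → I/M/I/I on L4; bus BusRdX; mem=39
  op15 P1: load  L2 → S/S/I/I on L2; bus BusRd Flush; mem=16
  op16 P2: store L2 := 5 → I/I/M/I on L2; bus BusRdX; mem=16
  op17 P3: load  L2 → I/I/S/S on L2; bus BusRd Flush; mem=5
  op18 P3: load  L1 → I/S/I/S on L1; bus BusRd Flush; mem=52
  op19 P1: store L3 := 39 → I/M/I/I on L3; bus (none); mem=72
  op20 P2: store L2 := 85 → I/I/M/I on L2; bus BusRdX; mem=5
  op21 P1: load  L2 → I/S/S/I on L2; bus BusRd Flush; mem=85
  op22 P2: store L2 := 16 → I/I/M/I on L2; bus BusRdX; mem=85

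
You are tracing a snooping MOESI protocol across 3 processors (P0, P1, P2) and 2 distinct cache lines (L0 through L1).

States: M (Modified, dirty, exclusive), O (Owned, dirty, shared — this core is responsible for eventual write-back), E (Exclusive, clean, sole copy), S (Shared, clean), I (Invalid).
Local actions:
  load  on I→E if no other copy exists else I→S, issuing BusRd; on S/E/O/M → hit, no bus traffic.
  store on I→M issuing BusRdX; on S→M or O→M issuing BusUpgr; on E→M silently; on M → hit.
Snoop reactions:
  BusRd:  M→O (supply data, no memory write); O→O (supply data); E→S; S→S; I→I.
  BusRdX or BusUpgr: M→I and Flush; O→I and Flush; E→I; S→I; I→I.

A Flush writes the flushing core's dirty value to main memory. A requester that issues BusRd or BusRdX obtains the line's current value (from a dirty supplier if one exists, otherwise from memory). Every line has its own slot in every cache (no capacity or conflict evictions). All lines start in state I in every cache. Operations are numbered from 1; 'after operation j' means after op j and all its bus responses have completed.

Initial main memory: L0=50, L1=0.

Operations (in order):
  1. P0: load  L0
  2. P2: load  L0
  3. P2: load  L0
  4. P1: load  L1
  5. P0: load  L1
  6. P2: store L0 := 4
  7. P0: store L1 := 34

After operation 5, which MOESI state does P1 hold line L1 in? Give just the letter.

state = S

step 1: P0: load  L0  ⟶  EII  (L0)  txn=BusRd  M[L0]=50
step 2: P2: load  L0  ⟶  SIS  (L0)  txn=BusRd  M[L0]=50
step 3: P2: load  L0  ⟶  SIS  (L0)  txn=∅  M[L0]=50
step 4: P1: load  L1  ⟶  IEI  (L1)  txn=BusRd  M[L1]=0
step 5: P0: load  L1  ⟶  SSI  (L1)  txn=BusRd  M[L1]=0
step 6: P2: store L0 := 4  ⟶  IIM  (L0)  txn=BusUpgr  M[L0]=50
step 7: P0: store L1 := 34  ⟶  MII  (L1)  txn=BusUpgr  M[L1]=0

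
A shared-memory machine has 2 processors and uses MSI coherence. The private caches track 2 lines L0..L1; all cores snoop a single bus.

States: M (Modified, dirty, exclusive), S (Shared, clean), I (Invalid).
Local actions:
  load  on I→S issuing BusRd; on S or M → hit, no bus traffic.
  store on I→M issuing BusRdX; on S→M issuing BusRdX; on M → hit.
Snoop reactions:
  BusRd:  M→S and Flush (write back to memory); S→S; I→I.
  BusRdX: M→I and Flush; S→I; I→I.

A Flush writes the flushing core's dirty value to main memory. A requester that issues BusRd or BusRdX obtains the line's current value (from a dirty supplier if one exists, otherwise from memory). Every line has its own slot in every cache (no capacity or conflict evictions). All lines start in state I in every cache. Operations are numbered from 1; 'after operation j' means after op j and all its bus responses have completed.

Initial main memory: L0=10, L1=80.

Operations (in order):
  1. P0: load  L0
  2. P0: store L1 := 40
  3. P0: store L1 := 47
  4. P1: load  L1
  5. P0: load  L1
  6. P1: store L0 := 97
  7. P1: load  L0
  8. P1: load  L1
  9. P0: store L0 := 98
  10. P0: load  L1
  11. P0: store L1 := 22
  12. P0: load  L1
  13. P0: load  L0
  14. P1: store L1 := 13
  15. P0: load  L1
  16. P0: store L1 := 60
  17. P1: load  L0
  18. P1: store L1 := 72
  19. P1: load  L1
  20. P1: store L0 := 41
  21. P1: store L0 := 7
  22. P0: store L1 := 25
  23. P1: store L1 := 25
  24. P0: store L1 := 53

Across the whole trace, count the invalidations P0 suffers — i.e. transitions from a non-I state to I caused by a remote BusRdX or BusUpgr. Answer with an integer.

[1] P0: load  L0 | P0:S(10), P1:I | bus: BusRd
[2] P0: store L1 := 40 | P0:M(40), P1:I | bus: BusRdX
[3] P0: store L1 := 47 | P0:M(47), P1:I | bus: none
[4] P1: load  L1 | P0:S(47), P1:S(47) | bus: BusRd,Flush
[5] P0: load  L1 | P0:S(47), P1:S(47) | bus: none
[6] P1: store L0 := 97 | P0:I, P1:M(97) | bus: BusRdX
[7] P1: load  L0 | P0:I, P1:M(97) | bus: none
[8] P1: load  L1 | P0:S(47), P1:S(47) | bus: none
[9] P0: store L0 := 98 | P0:M(98), P1:I | bus: BusRdX,Flush
[10] P0: load  L1 | P0:S(47), P1:S(47) | bus: none
[11] P0: store L1 := 22 | P0:M(22), P1:I | bus: BusRdX
[12] P0: load  L1 | P0:M(22), P1:I | bus: none
[13] P0: load  L0 | P0:M(98), P1:I | bus: none
[14] P1: store L1 := 13 | P0:I, P1:M(13) | bus: BusRdX,Flush
[15] P0: load  L1 | P0:S(13), P1:S(13) | bus: BusRd,Flush
[16] P0: store L1 := 60 | P0:M(60), P1:I | bus: BusRdX
[17] P1: load  L0 | P0:S(98), P1:S(98) | bus: BusRd,Flush
[18] P1: store L1 := 72 | P0:I, P1:M(72) | bus: BusRdX,Flush
[19] P1: load  L1 | P0:I, P1:M(72) | bus: none
[20] P1: store L0 := 41 | P0:I, P1:M(41) | bus: BusRdX
[21] P1: store L0 := 7 | P0:I, P1:M(7) | bus: none
[22] P0: store L1 := 25 | P0:M(25), P1:I | bus: BusRdX,Flush
[23] P1: store L1 := 25 | P0:I, P1:M(25) | bus: BusRdX,Flush
[24] P0: store L1 := 53 | P0:M(53), P1:I | bus: BusRdX,Flush

invalidations = 5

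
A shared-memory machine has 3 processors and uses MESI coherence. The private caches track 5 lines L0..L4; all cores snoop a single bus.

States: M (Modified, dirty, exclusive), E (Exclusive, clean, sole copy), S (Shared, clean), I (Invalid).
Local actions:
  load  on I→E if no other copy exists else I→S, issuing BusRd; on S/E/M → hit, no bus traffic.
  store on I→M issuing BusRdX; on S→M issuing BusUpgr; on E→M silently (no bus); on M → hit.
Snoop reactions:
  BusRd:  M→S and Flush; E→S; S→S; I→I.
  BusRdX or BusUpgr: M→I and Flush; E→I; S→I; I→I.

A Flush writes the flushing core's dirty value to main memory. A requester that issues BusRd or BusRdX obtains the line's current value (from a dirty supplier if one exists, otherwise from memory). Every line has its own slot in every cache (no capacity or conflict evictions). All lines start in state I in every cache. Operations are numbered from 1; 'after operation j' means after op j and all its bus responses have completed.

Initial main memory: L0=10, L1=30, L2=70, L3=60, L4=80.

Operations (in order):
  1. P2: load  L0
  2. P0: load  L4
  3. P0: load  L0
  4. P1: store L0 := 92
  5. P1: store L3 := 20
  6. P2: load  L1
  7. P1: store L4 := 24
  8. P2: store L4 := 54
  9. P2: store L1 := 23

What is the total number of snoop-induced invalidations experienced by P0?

  op1 P2: load  L0 → I/I/E on L0; bus BusRd; mem=10
  op2 P0: load  L4 → E/I/I on L4; bus BusRd; mem=80
  op3 P0: load  L0 → S/I/S on L0; bus BusRd; mem=10
  op4 P1: store L0 := 92 → I/M/I on L0; bus BusRdX; mem=10
  op5 P1: store L3 := 20 → I/M/I on L3; bus BusRdX; mem=60
  op6 P2: load  L1 → I/I/E on L1; bus BusRd; mem=30
  op7 P1: store L4 := 24 → I/M/I on L4; bus BusRdX; mem=80
  op8 P2: store L4 := 54 → I/I/M on L4; bus BusRdX Flush; mem=24
  op9 P2: store L1 := 23 → I/I/M on L1; bus (none); mem=30

invalidations = 2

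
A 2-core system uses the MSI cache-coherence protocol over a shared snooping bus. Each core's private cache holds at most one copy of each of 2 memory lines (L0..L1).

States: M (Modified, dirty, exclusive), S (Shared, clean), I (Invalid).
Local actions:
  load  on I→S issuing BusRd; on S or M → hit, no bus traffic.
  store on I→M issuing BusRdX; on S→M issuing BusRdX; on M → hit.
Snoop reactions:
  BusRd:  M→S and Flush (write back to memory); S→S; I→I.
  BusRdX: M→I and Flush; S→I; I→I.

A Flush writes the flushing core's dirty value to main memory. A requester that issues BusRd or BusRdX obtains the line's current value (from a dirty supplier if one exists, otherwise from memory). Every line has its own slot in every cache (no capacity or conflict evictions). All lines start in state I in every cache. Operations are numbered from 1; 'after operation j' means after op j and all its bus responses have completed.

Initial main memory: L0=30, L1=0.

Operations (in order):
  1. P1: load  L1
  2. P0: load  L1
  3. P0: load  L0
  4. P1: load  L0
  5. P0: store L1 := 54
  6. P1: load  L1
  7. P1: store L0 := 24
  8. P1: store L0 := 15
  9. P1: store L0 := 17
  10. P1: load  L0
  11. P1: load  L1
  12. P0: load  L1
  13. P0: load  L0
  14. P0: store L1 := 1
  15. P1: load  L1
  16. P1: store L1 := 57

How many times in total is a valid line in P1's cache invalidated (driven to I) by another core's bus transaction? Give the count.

[1] P1: load  L1 | P0:I, P1:S(0) | bus: BusRd
[2] P0: load  L1 | P0:S(0), P1:S(0) | bus: BusRd
[3] P0: load  L0 | P0:S(30), P1:I | bus: BusRd
[4] P1: load  L0 | P0:S(30), P1:S(30) | bus: BusRd
[5] P0: store L1 := 54 | P0:M(54), P1:I | bus: BusRdX
[6] P1: load  L1 | P0:S(54), P1:S(54) | bus: BusRd,Flush
[7] P1: store L0 := 24 | P0:I, P1:M(24) | bus: BusRdX
[8] P1: store L0 := 15 | P0:I, P1:M(15) | bus: none
[9] P1: store L0 := 17 | P0:I, P1:M(17) | bus: none
[10] P1: load  L0 | P0:I, P1:M(17) | bus: none
[11] P1: load  L1 | P0:S(54), P1:S(54) | bus: none
[12] P0: load  L1 | P0:S(54), P1:S(54) | bus: none
[13] P0: load  L0 | P0:S(17), P1:S(17) | bus: BusRd,Flush
[14] P0: store L1 := 1 | P0:M(1), P1:I | bus: BusRdX
[15] P1: load  L1 | P0:S(1), P1:S(1) | bus: BusRd,Flush
[16] P1: store L1 := 57 | P0:I, P1:M(57) | bus: BusRdX

invalidations = 2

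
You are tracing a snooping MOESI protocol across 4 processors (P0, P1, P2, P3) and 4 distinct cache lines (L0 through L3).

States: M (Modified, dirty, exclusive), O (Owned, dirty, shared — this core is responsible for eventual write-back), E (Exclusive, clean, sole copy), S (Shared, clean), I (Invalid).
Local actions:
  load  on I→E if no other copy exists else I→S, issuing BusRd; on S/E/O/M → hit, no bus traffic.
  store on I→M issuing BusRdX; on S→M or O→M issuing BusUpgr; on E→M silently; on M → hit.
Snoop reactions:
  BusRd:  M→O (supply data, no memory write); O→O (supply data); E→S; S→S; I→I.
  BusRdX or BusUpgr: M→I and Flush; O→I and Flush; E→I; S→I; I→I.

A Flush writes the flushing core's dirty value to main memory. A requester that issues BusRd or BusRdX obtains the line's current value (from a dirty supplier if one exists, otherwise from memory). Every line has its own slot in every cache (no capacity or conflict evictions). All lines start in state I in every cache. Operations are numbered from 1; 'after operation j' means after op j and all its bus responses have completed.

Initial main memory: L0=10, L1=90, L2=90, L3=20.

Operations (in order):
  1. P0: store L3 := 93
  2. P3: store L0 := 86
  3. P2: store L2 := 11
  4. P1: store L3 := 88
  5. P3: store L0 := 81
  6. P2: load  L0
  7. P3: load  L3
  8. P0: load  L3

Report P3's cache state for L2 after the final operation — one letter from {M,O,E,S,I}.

state = I

  op1 P0: store L3 := 93 → M/I/I/I on L3; bus BusRdX; mem=20
  op2 P3: store L0 := 86 → I/I/I/M on L0; bus BusRdX; mem=10
  op3 P2: store L2 := 11 → I/I/M/I on L2; bus BusRdX; mem=90
  op4 P1: store L3 := 88 → I/M/I/I on L3; bus BusRdX Flush; mem=93
  op5 P3: store L0 := 81 → I/I/I/M on L0; bus (none); mem=10
  op6 P2: load  L0 → I/I/S/O on L0; bus BusRd; mem=10
  op7 P3: load  L3 → I/O/I/S on L3; bus BusRd; mem=93
  op8 P0: load  L3 → S/O/I/S on L3; bus BusRd; mem=93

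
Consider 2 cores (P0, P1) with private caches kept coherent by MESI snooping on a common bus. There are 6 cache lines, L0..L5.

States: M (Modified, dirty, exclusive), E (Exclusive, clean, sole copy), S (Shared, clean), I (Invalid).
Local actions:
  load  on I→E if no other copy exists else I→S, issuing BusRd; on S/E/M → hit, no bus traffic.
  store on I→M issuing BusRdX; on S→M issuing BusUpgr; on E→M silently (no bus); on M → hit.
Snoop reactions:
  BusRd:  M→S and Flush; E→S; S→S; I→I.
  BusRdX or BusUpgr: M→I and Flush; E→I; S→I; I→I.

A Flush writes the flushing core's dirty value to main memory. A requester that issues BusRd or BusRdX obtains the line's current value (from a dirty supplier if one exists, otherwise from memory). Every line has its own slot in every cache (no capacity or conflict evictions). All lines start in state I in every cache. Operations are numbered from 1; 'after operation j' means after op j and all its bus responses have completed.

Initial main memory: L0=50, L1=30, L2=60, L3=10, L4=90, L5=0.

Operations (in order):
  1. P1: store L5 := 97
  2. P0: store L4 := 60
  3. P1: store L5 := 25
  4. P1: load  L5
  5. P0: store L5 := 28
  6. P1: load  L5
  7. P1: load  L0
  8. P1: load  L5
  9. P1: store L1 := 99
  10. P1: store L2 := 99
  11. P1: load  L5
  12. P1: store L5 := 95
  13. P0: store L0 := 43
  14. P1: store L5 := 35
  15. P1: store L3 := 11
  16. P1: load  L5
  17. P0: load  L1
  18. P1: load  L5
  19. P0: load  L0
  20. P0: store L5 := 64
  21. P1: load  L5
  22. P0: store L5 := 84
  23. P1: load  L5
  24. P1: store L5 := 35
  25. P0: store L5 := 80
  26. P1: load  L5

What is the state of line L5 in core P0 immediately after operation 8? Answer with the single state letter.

  op1 P1: store L5 := 97 → I/M on L5; bus BusRdX; mem=0
  op2 P0: store L4 := 60 → M/I on L4; bus BusRdX; mem=90
  op3 P1: store L5 := 25 → I/M on L5; bus (none); mem=0
  op4 P1: load  L5 → I/M on L5; bus (none); mem=0
  op5 P0: store L5 := 28 → M/I on L5; bus BusRdX Flush; mem=25
  op6 P1: load  L5 → S/S on L5; bus BusRd Flush; mem=28
  op7 P1: load  L0 → I/E on L0; bus BusRd; mem=50
  op8 P1: load  L5 → S/S on L5; bus (none); mem=28
  op9 P1: store L1 := 99 → I/M on L1; bus BusRdX; mem=30
  op10 P1: store L2 := 99 → I/M on L2; bus BusRdX; mem=60
  op11 P1: load  L5 → S/S on L5; bus (none); mem=28
  op12 P1: store L5 := 95 → I/M on L5; bus BusUpgr; mem=28
  op13 P0: store L0 := 43 → M/I on L0; bus BusRdX; mem=50
  op14 P1: store L5 := 35 → I/M on L5; bus (none); mem=28
  op15 P1: store L3 := 11 → I/M on L3; bus BusRdX; mem=10
  op16 P1: load  L5 → I/M on L5; bus (none); mem=28
  op17 P0: load  L1 → S/S on L1; bus BusRd Flush; mem=99
  op18 P1: load  L5 → I/M on L5; bus (none); mem=28
  op19 P0: load  L0 → M/I on L0; bus (none); mem=50
  op20 P0: store L5 := 64 → M/I on L5; bus BusRdX Flush; mem=35
  op21 P1: load  L5 → S/S on L5; bus BusRd Flush; mem=64
  op22 P0: store L5 := 84 → M/I on L5; bus BusUpgr; mem=64
  op23 P1: load  L5 → S/S on L5; bus BusRd Flush; mem=84
  op24 P1: store L5 := 35 → I/M on L5; bus BusUpgr; mem=84
  op25 P0: store L5 := 80 → M/I on L5; bus BusRdX Flush; mem=35
  op26 P1: load  L5 → S/S on L5; bus BusRd Flush; mem=80

state = S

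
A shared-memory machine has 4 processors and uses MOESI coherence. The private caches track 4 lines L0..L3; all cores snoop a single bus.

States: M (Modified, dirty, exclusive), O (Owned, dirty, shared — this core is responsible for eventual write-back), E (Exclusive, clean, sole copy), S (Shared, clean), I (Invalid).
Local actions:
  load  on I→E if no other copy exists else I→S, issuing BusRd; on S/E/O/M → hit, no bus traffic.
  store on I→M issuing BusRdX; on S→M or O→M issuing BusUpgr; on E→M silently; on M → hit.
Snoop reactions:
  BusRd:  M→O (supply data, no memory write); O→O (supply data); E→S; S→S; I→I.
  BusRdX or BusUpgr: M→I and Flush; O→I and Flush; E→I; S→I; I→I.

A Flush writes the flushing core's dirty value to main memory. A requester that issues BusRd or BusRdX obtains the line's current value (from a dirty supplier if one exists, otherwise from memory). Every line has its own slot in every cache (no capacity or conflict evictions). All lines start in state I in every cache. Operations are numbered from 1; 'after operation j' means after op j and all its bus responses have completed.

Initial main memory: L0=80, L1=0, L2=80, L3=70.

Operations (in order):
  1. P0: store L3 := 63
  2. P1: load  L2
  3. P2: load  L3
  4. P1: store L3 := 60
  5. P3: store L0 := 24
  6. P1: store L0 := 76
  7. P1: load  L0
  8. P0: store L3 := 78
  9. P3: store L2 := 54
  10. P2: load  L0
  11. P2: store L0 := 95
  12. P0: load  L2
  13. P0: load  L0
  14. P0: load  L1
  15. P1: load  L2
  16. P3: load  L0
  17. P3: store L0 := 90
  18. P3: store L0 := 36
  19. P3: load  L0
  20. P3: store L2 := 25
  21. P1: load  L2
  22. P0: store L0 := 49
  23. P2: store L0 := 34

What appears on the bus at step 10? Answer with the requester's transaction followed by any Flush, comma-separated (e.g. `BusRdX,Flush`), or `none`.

[1] P0: store L3 := 63 | P0:M(63), P1:I, P2:I, P3:I | bus: BusRdX
[2] P1: load  L2 | P0:I, P1:E(80), P2:I, P3:I | bus: BusRd
[3] P2: load  L3 | P0:O(63), P1:I, P2:S(63), P3:I | bus: BusRd
[4] P1: store L3 := 60 | P0:I, P1:M(60), P2:I, P3:I | bus: BusRdX,Flush
[5] P3: store L0 := 24 | P0:I, P1:I, P2:I, P3:M(24) | bus: BusRdX
[6] P1: store L0 := 76 | P0:I, P1:M(76), P2:I, P3:I | bus: BusRdX,Flush
[7] P1: load  L0 | P0:I, P1:M(76), P2:I, P3:I | bus: none
[8] P0: store L3 := 78 | P0:M(78), P1:I, P2:I, P3:I | bus: BusRdX,Flush
[9] P3: store L2 := 54 | P0:I, P1:I, P2:I, P3:M(54) | bus: BusRdX
[10] P2: load  L0 | P0:I, P1:O(76), P2:S(76), P3:I | bus: BusRd
[11] P2: store L0 := 95 | P0:I, P1:I, P2:M(95), P3:I | bus: BusUpgr,Flush
[12] P0: load  L2 | P0:S(54), P1:I, P2:I, P3:O(54) | bus: BusRd
[13] P0: load  L0 | P0:S(95), P1:I, P2:O(95), P3:I | bus: BusRd
[14] P0: load  L1 | P0:E(0), P1:I, P2:I, P3:I | bus: BusRd
[15] P1: load  L2 | P0:S(54), P1:S(54), P2:I, P3:O(54) | bus: BusRd
[16] P3: load  L0 | P0:S(95), P1:I, P2:O(95), P3:S(95) | bus: BusRd
[17] P3: store L0 := 90 | P0:I, P1:I, P2:I, P3:M(90) | bus: BusUpgr,Flush
[18] P3: store L0 := 36 | P0:I, P1:I, P2:I, P3:M(36) | bus: none
[19] P3: load  L0 | P0:I, P1:I, P2:I, P3:M(36) | bus: none
[20] P3: store L2 := 25 | P0:I, P1:I, P2:I, P3:M(25) | bus: BusUpgr
[21] P1: load  L2 | P0:I, P1:S(25), P2:I, P3:O(25) | bus: BusRd
[22] P0: store L0 := 49 | P0:M(49), P1:I, P2:I, P3:I | bus: BusRdX,Flush
[23] P2: store L0 := 34 | P0:I, P1:I, P2:M(34), P3:I | bus: BusRdX,Flush

bus = BusRd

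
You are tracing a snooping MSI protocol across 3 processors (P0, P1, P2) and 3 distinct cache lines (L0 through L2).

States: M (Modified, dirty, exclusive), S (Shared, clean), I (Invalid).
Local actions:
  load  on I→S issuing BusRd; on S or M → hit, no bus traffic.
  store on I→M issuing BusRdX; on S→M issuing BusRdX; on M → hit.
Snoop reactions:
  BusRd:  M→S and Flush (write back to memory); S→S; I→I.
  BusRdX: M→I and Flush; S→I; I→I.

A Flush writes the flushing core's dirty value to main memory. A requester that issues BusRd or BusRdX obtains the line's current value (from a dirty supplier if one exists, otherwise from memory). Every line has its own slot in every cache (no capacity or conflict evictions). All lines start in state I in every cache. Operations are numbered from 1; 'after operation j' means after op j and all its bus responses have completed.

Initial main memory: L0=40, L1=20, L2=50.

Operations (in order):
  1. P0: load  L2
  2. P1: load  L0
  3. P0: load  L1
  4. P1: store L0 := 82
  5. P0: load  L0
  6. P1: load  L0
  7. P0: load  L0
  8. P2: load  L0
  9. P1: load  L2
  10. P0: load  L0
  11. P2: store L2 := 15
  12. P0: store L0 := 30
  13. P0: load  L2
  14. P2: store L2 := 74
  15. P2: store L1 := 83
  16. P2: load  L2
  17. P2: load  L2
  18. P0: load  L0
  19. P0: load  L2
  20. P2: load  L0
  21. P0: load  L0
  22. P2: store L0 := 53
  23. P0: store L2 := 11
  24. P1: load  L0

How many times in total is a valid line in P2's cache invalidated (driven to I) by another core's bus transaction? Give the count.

[1] P0: load  L2 | P0:S(50), P1:I, P2:I | bus: BusRd
[2] P1: load  L0 | P0:I, P1:S(40), P2:I | bus: BusRd
[3] P0: load  L1 | P0:S(20), P1:I, P2:I | bus: BusRd
[4] P1: store L0 := 82 | P0:I, P1:M(82), P2:I | bus: BusRdX
[5] P0: load  L0 | P0:S(82), P1:S(82), P2:I | bus: BusRd,Flush
[6] P1: load  L0 | P0:S(82), P1:S(82), P2:I | bus: none
[7] P0: load  L0 | P0:S(82), P1:S(82), P2:I | bus: none
[8] P2: load  L0 | P0:S(82), P1:S(82), P2:S(82) | bus: BusRd
[9] P1: load  L2 | P0:S(50), P1:S(50), P2:I | bus: BusRd
[10] P0: load  L0 | P0:S(82), P1:S(82), P2:S(82) | bus: none
[11] P2: store L2 := 15 | P0:I, P1:I, P2:M(15) | bus: BusRdX
[12] P0: store L0 := 30 | P0:M(30), P1:I, P2:I | bus: BusRdX
[13] P0: load  L2 | P0:S(15), P1:I, P2:S(15) | bus: BusRd,Flush
[14] P2: store L2 := 74 | P0:I, P1:I, P2:M(74) | bus: BusRdX
[15] P2: store L1 := 83 | P0:I, P1:I, P2:M(83) | bus: BusRdX
[16] P2: load  L2 | P0:I, P1:I, P2:M(74) | bus: none
[17] P2: load  L2 | P0:I, P1:I, P2:M(74) | bus: none
[18] P0: load  L0 | P0:M(30), P1:I, P2:I | bus: none
[19] P0: load  L2 | P0:S(74), P1:I, P2:S(74) | bus: BusRd,Flush
[20] P2: load  L0 | P0:S(30), P1:I, P2:S(30) | bus: BusRd,Flush
[21] P0: load  L0 | P0:S(30), P1:I, P2:S(30) | bus: none
[22] P2: store L0 := 53 | P0:I, P1:I, P2:M(53) | bus: BusRdX
[23] P0: store L2 := 11 | P0:M(11), P1:I, P2:I | bus: BusRdX
[24] P1: load  L0 | P0:I, P1:S(53), P2:S(53) | bus: BusRd,Flush

invalidations = 2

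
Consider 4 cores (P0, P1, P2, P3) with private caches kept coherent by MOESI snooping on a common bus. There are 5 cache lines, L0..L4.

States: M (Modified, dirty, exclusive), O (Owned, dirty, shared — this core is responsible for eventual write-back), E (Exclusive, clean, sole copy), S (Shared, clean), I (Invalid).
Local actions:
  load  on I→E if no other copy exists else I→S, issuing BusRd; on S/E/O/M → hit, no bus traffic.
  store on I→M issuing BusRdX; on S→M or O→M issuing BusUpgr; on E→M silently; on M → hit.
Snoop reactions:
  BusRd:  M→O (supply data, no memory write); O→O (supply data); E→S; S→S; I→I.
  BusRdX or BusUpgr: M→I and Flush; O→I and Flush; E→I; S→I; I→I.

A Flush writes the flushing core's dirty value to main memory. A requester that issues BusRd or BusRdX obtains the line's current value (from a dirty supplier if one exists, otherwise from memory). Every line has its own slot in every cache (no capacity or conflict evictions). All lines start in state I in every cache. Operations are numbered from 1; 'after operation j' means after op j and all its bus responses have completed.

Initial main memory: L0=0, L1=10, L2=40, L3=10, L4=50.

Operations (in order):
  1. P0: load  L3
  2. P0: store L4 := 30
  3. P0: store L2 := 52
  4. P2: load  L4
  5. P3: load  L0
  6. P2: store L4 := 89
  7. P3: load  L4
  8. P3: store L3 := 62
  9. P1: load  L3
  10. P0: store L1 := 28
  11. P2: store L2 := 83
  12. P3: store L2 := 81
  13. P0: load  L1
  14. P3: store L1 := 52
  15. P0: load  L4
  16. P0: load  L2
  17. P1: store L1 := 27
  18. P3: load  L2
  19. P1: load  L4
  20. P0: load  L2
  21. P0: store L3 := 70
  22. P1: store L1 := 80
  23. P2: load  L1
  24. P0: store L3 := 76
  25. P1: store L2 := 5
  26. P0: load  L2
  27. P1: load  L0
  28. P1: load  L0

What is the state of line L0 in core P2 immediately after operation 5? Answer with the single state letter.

state = I

[1] P0: load  L3 | P0:E(10), P1:I, P2:I, P3:I | bus: BusRd
[2] P0: store L4 := 30 | P0:M(30), P1:I, P2:I, P3:I | bus: BusRdX
[3] P0: store L2 := 52 | P0:M(52), P1:I, P2:I, P3:I | bus: BusRdX
[4] P2: load  L4 | P0:O(30), P1:I, P2:S(30), P3:I | bus: BusRd
[5] P3: load  L0 | P0:I, P1:I, P2:I, P3:E(0) | bus: BusRd
[6] P2: store L4 := 89 | P0:I, P1:I, P2:M(89), P3:I | bus: BusUpgr,Flush
[7] P3: load  L4 | P0:I, P1:I, P2:O(89), P3:S(89) | bus: BusRd
[8] P3: store L3 := 62 | P0:I, P1:I, P2:I, P3:M(62) | bus: BusRdX
[9] P1: load  L3 | P0:I, P1:S(62), P2:I, P3:O(62) | bus: BusRd
[10] P0: store L1 := 28 | P0:M(28), P1:I, P2:I, P3:I | bus: BusRdX
[11] P2: store L2 := 83 | P0:I, P1:I, P2:M(83), P3:I | bus: BusRdX,Flush
[12] P3: store L2 := 81 | P0:I, P1:I, P2:I, P3:M(81) | bus: BusRdX,Flush
[13] P0: load  L1 | P0:M(28), P1:I, P2:I, P3:I | bus: none
[14] P3: store L1 := 52 | P0:I, P1:I, P2:I, P3:M(52) | bus: BusRdX,Flush
[15] P0: load  L4 | P0:S(89), P1:I, P2:O(89), P3:S(89) | bus: BusRd
[16] P0: load  L2 | P0:S(81), P1:I, P2:I, P3:O(81) | bus: BusRd
[17] P1: store L1 := 27 | P0:I, P1:M(27), P2:I, P3:I | bus: BusRdX,Flush
[18] P3: load  L2 | P0:S(81), P1:I, P2:I, P3:O(81) | bus: none
[19] P1: load  L4 | P0:S(89), P1:S(89), P2:O(89), P3:S(89) | bus: BusRd
[20] P0: load  L2 | P0:S(81), P1:I, P2:I, P3:O(81) | bus: none
[21] P0: store L3 := 70 | P0:M(70), P1:I, P2:I, P3:I | bus: BusRdX,Flush
[22] P1: store L1 := 80 | P0:I, P1:M(80), P2:I, P3:I | bus: none
[23] P2: load  L1 | P0:I, P1:O(80), P2:S(80), P3:I | bus: BusRd
[24] P0: store L3 := 76 | P0:M(76), P1:I, P2:I, P3:I | bus: none
[25] P1: store L2 := 5 | P0:I, P1:M(5), P2:I, P3:I | bus: BusRdX,Flush
[26] P0: load  L2 | P0:S(5), P1:O(5), P2:I, P3:I | bus: BusRd
[27] P1: load  L0 | P0:I, P1:S(0), P2:I, P3:S(0) | bus: BusRd
[28] P1: load  L0 | P0:I, P1:S(0), P2:I, P3:S(0) | bus: none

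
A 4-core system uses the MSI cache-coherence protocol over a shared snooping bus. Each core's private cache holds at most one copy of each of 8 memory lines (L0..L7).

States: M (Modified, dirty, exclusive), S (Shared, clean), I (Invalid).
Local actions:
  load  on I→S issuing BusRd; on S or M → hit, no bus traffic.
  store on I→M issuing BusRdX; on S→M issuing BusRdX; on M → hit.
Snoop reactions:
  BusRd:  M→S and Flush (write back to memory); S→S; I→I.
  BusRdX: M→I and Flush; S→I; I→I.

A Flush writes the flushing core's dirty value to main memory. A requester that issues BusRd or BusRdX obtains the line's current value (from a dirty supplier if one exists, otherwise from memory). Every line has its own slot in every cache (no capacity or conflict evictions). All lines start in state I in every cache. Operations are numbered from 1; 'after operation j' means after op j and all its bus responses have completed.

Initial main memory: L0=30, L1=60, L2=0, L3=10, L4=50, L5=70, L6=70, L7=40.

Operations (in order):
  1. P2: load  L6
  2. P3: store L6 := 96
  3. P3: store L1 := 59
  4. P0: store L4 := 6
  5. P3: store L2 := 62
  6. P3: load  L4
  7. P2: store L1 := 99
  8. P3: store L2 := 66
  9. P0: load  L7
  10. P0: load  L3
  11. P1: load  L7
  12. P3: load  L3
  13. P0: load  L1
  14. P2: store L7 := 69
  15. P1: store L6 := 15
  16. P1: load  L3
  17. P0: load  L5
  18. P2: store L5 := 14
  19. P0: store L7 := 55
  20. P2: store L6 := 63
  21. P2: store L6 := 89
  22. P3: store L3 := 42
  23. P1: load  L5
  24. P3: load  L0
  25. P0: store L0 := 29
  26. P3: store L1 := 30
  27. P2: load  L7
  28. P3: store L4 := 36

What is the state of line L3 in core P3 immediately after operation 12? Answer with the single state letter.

step 1: P2: load  L6  ⟶  IISI  (L6)  txn=BusRd  M[L6]=70
step 2: P3: store L6 := 96  ⟶  IIIM  (L6)  txn=BusRdX  M[L6]=70
step 3: P3: store L1 := 59  ⟶  IIIM  (L1)  txn=BusRdX  M[L1]=60
step 4: P0: store L4 := 6  ⟶  MIII  (L4)  txn=BusRdX  M[L4]=50
step 5: P3: store L2 := 62  ⟶  IIIM  (L2)  txn=BusRdX  M[L2]=0
step 6: P3: load  L4  ⟶  SIIS  (L4)  txn=BusRd+Flush  M[L4]=6
step 7: P2: store L1 := 99  ⟶  IIMI  (L1)  txn=BusRdX+Flush  M[L1]=59
step 8: P3: store L2 := 66  ⟶  IIIM  (L2)  txn=∅  M[L2]=0
step 9: P0: load  L7  ⟶  SIII  (L7)  txn=BusRd  M[L7]=40
step 10: P0: load  L3  ⟶  SIII  (L3)  txn=BusRd  M[L3]=10
step 11: P1: load  L7  ⟶  SSII  (L7)  txn=BusRd  M[L7]=40
step 12: P3: load  L3  ⟶  SIIS  (L3)  txn=BusRd  M[L3]=10
step 13: P0: load  L1  ⟶  SISI  (L1)  txn=BusRd+Flush  M[L1]=99
step 14: P2: store L7 := 69  ⟶  IIMI  (L7)  txn=BusRdX  M[L7]=40
step 15: P1: store L6 := 15  ⟶  IMII  (L6)  txn=BusRdX+Flush  M[L6]=96
step 16: P1: load  L3  ⟶  SSIS  (L3)  txn=BusRd  M[L3]=10
step 17: P0: load  L5  ⟶  SIII  (L5)  txn=BusRd  M[L5]=70
step 18: P2: store L5 := 14  ⟶  IIMI  (L5)  txn=BusRdX  M[L5]=70
step 19: P0: store L7 := 55  ⟶  MIII  (L7)  txn=BusRdX+Flush  M[L7]=69
step 20: P2: store L6 := 63  ⟶  IIMI  (L6)  txn=BusRdX+Flush  M[L6]=15
step 21: P2: store L6 := 89  ⟶  IIMI  (L6)  txn=∅  M[L6]=15
step 22: P3: store L3 := 42  ⟶  IIIM  (L3)  txn=BusRdX  M[L3]=10
step 23: P1: load  L5  ⟶  ISSI  (L5)  txn=BusRd+Flush  M[L5]=14
step 24: P3: load  L0  ⟶  IIIS  (L0)  txn=BusRd  M[L0]=30
step 25: P0: store L0 := 29  ⟶  MIII  (L0)  txn=BusRdX  M[L0]=30
step 26: P3: store L1 := 30  ⟶  IIIM  (L1)  txn=BusRdX  M[L1]=99
step 27: P2: load  L7  ⟶  SISI  (L7)  txn=BusRd+Flush  M[L7]=55
step 28: P3: store L4 := 36  ⟶  IIIM  (L4)  txn=BusRdX  M[L4]=6

state = S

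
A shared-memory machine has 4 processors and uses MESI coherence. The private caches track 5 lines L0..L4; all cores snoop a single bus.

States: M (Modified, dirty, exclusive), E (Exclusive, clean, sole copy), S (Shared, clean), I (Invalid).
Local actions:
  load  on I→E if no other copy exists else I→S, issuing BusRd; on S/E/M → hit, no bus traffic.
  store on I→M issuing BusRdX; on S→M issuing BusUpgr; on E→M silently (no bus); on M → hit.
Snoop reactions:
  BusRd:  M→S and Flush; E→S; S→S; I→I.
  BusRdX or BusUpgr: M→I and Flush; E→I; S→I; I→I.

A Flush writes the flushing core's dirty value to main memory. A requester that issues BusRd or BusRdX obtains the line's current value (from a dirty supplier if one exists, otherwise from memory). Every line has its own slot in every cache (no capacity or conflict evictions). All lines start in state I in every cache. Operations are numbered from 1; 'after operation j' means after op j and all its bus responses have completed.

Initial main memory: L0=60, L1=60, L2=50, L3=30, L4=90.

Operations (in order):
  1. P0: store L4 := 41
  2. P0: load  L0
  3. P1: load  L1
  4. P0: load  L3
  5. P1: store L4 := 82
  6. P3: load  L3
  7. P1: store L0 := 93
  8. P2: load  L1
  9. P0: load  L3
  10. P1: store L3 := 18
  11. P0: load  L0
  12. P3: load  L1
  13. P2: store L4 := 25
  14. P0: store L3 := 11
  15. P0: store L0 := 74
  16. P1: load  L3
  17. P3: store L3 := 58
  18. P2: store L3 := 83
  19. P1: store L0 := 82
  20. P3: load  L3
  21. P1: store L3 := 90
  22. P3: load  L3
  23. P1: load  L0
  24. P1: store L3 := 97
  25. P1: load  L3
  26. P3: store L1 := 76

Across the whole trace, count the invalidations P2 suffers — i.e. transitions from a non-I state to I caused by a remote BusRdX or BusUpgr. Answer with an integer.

  op1 P0: store L4 := 41 → M/I/I/I on L4; bus BusRdX; mem=90
  op2 P0: load  L0 → E/I/I/I on L0; bus BusRd; mem=60
  op3 P1: load  L1 → I/E/I/I on L1; bus BusRd; mem=60
  op4 P0: load  L3 → E/I/I/I on L3; bus BusRd; mem=30
  op5 P1: store L4 := 82 → I/M/I/I on L4; bus BusRdX Flush; mem=41
  op6 P3: load  L3 → S/I/I/S on L3; bus BusRd; mem=30
  op7 P1: store L0 := 93 → I/M/I/I on L0; bus BusRdX; mem=60
  op8 P2: load  L1 → I/S/S/I on L1; bus BusRd; mem=60
  op9 P0: load  L3 → S/I/I/S on L3; bus (none); mem=30
  op10 P1: store L3 := 18 → I/M/I/I on L3; bus BusRdX; mem=30
  op11 P0: load  L0 → S/S/I/I on L0; bus BusRd Flush; mem=93
  op12 P3: load  L1 → I/S/S/S on L1; bus BusRd; mem=60
  op13 P2: store L4 := 25 → I/I/M/I on L4; bus BusRdX Flush; mem=82
  op14 P0: store L3 := 11 → M/I/I/I on L3; bus BusRdX Flush; mem=18
  op15 P0: store L0 := 74 → M/I/I/I on L0; bus BusUpgr; mem=93
  op16 P1: load  L3 → S/S/I/I on L3; bus BusRd Flush; mem=11
  op17 P3: store L3 := 58 → I/I/I/M on L3; bus BusRdX; mem=11
  op18 P2: store L3 := 83 → I/I/M/I on L3; bus BusRdX Flush; mem=58
  op19 P1: store L0 := 82 → I/M/I/I on L0; bus BusRdX Flush; mem=74
  op20 P3: load  L3 → I/I/S/S on L3; bus BusRd Flush; mem=83
  op21 P1: store L3 := 90 → I/M/I/I on L3; bus BusRdX; mem=83
  op22 P3: load  L3 → I/S/I/S on L3; bus BusRd Flush; mem=90
  op23 P1: load  L0 → I/M/I/I on L0; bus (none); mem=74
  op24 P1: store L3 := 97 → I/M/I/I on L3; bus BusUpgr; mem=90
  op25 P1: load  L3 → I/M/I/I on L3; bus (none); mem=90
  op26 P3: store L1 := 76 → I/I/I/M on L1; bus BusUpgr; mem=60

invalidations = 2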